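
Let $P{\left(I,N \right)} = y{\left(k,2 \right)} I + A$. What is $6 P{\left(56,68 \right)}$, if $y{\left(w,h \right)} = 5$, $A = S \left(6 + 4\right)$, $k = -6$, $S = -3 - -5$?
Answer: $1800$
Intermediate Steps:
$S = 2$ ($S = -3 + 5 = 2$)
$A = 20$ ($A = 2 \left(6 + 4\right) = 2 \cdot 10 = 20$)
$P{\left(I,N \right)} = 20 + 5 I$ ($P{\left(I,N \right)} = 5 I + 20 = 20 + 5 I$)
$6 P{\left(56,68 \right)} = 6 \left(20 + 5 \cdot 56\right) = 6 \left(20 + 280\right) = 6 \cdot 300 = 1800$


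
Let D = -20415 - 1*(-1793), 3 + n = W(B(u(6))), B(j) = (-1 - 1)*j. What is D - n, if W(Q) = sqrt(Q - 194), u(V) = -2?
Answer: -18619 - I*sqrt(190) ≈ -18619.0 - 13.784*I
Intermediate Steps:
B(j) = -2*j
W(Q) = sqrt(-194 + Q)
n = -3 + I*sqrt(190) (n = -3 + sqrt(-194 - 2*(-2)) = -3 + sqrt(-194 + 4) = -3 + sqrt(-190) = -3 + I*sqrt(190) ≈ -3.0 + 13.784*I)
D = -18622 (D = -20415 + 1793 = -18622)
D - n = -18622 - (-3 + I*sqrt(190)) = -18622 + (3 - I*sqrt(190)) = -18619 - I*sqrt(190)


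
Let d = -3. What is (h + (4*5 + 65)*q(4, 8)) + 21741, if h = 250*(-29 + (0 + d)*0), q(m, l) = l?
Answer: 15171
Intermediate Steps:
h = -7250 (h = 250*(-29 + (0 - 3)*0) = 250*(-29 - 3*0) = 250*(-29 + 0) = 250*(-29) = -7250)
(h + (4*5 + 65)*q(4, 8)) + 21741 = (-7250 + (4*5 + 65)*8) + 21741 = (-7250 + (20 + 65)*8) + 21741 = (-7250 + 85*8) + 21741 = (-7250 + 680) + 21741 = -6570 + 21741 = 15171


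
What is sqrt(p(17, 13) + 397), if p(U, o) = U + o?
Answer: sqrt(427) ≈ 20.664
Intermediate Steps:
sqrt(p(17, 13) + 397) = sqrt((17 + 13) + 397) = sqrt(30 + 397) = sqrt(427)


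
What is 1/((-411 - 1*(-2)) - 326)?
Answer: -1/735 ≈ -0.0013605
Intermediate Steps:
1/((-411 - 1*(-2)) - 326) = 1/((-411 + 2) - 326) = 1/(-409 - 326) = 1/(-735) = -1/735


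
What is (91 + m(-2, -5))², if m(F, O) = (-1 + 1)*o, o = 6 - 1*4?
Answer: 8281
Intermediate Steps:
o = 2 (o = 6 - 4 = 2)
m(F, O) = 0 (m(F, O) = (-1 + 1)*2 = 0*2 = 0)
(91 + m(-2, -5))² = (91 + 0)² = 91² = 8281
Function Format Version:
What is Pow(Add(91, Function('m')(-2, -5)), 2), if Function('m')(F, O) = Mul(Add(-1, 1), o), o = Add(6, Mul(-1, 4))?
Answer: 8281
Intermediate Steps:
o = 2 (o = Add(6, -4) = 2)
Function('m')(F, O) = 0 (Function('m')(F, O) = Mul(Add(-1, 1), 2) = Mul(0, 2) = 0)
Pow(Add(91, Function('m')(-2, -5)), 2) = Pow(Add(91, 0), 2) = Pow(91, 2) = 8281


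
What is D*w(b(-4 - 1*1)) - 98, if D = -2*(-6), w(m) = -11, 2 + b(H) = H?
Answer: -230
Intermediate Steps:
b(H) = -2 + H
D = 12
D*w(b(-4 - 1*1)) - 98 = 12*(-11) - 98 = -132 - 98 = -230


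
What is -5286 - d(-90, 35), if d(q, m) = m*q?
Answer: -2136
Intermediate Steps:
-5286 - d(-90, 35) = -5286 - 35*(-90) = -5286 - 1*(-3150) = -5286 + 3150 = -2136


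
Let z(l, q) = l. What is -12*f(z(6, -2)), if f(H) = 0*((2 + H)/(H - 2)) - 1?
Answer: 12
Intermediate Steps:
f(H) = -1 (f(H) = 0*((2 + H)/(-2 + H)) - 1 = 0 - 1 = -1)
-12*f(z(6, -2)) = -12*(-1) = 12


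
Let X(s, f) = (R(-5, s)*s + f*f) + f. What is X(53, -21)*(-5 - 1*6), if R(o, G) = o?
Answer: -1705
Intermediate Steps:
X(s, f) = f + f² - 5*s (X(s, f) = (-5*s + f*f) + f = (-5*s + f²) + f = (f² - 5*s) + f = f + f² - 5*s)
X(53, -21)*(-5 - 1*6) = (-21 + (-21)² - 5*53)*(-5 - 1*6) = (-21 + 441 - 265)*(-5 - 6) = 155*(-11) = -1705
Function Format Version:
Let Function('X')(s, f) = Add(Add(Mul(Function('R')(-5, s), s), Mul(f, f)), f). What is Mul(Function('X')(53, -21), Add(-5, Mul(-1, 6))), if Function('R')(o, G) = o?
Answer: -1705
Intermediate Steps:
Function('X')(s, f) = Add(f, Pow(f, 2), Mul(-5, s)) (Function('X')(s, f) = Add(Add(Mul(-5, s), Mul(f, f)), f) = Add(Add(Mul(-5, s), Pow(f, 2)), f) = Add(Add(Pow(f, 2), Mul(-5, s)), f) = Add(f, Pow(f, 2), Mul(-5, s)))
Mul(Function('X')(53, -21), Add(-5, Mul(-1, 6))) = Mul(Add(-21, Pow(-21, 2), Mul(-5, 53)), Add(-5, Mul(-1, 6))) = Mul(Add(-21, 441, -265), Add(-5, -6)) = Mul(155, -11) = -1705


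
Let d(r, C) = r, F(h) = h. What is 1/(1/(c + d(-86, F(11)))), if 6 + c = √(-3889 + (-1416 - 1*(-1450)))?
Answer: -92 + I*√3855 ≈ -92.0 + 62.089*I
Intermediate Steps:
c = -6 + I*√3855 (c = -6 + √(-3889 + (-1416 - 1*(-1450))) = -6 + √(-3889 + (-1416 + 1450)) = -6 + √(-3889 + 34) = -6 + √(-3855) = -6 + I*√3855 ≈ -6.0 + 62.089*I)
1/(1/(c + d(-86, F(11)))) = 1/(1/((-6 + I*√3855) - 86)) = 1/(1/(-92 + I*√3855)) = -92 + I*√3855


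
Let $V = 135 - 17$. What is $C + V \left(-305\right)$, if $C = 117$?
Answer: $-35873$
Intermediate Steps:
$V = 118$ ($V = 135 + \left(-81 + 64\right) = 135 - 17 = 118$)
$C + V \left(-305\right) = 117 + 118 \left(-305\right) = 117 - 35990 = -35873$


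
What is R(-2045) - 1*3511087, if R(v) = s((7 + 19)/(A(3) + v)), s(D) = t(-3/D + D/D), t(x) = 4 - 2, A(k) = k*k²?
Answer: -3511085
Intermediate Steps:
A(k) = k³
t(x) = 2
s(D) = 2
R(v) = 2
R(-2045) - 1*3511087 = 2 - 1*3511087 = 2 - 3511087 = -3511085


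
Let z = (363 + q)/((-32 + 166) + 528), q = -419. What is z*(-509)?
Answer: 14252/331 ≈ 43.057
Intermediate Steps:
z = -28/331 (z = (363 - 419)/((-32 + 166) + 528) = -56/(134 + 528) = -56/662 = -56*1/662 = -28/331 ≈ -0.084592)
z*(-509) = -28/331*(-509) = 14252/331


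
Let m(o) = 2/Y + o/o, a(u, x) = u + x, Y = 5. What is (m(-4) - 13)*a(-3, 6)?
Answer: -174/5 ≈ -34.800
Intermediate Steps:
m(o) = 7/5 (m(o) = 2/5 + o/o = 2*(⅕) + 1 = ⅖ + 1 = 7/5)
(m(-4) - 13)*a(-3, 6) = (7/5 - 13)*(-3 + 6) = -58/5*3 = -174/5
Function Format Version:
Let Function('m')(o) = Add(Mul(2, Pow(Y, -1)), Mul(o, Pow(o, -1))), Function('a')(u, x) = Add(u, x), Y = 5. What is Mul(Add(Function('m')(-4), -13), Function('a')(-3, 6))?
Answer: Rational(-174, 5) ≈ -34.800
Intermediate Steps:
Function('m')(o) = Rational(7, 5) (Function('m')(o) = Add(Mul(2, Pow(5, -1)), Mul(o, Pow(o, -1))) = Add(Mul(2, Rational(1, 5)), 1) = Add(Rational(2, 5), 1) = Rational(7, 5))
Mul(Add(Function('m')(-4), -13), Function('a')(-3, 6)) = Mul(Add(Rational(7, 5), -13), Add(-3, 6)) = Mul(Rational(-58, 5), 3) = Rational(-174, 5)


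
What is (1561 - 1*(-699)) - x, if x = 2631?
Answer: -371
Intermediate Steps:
(1561 - 1*(-699)) - x = (1561 - 1*(-699)) - 1*2631 = (1561 + 699) - 2631 = 2260 - 2631 = -371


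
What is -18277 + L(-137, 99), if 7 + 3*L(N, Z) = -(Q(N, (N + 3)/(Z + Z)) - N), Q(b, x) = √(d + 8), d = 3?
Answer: -18325 - √11/3 ≈ -18326.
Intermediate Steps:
Q(b, x) = √11 (Q(b, x) = √(3 + 8) = √11)
L(N, Z) = -7/3 - √11/3 + N/3 (L(N, Z) = -7/3 + (-(√11 - N))/3 = -7/3 + (N - √11)/3 = -7/3 + (-√11/3 + N/3) = -7/3 - √11/3 + N/3)
-18277 + L(-137, 99) = -18277 + (-7/3 - √11/3 + (⅓)*(-137)) = -18277 + (-7/3 - √11/3 - 137/3) = -18277 + (-48 - √11/3) = -18325 - √11/3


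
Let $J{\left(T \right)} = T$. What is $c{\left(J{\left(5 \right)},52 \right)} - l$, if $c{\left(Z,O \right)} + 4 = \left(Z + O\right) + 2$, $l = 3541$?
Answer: $-3486$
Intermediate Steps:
$c{\left(Z,O \right)} = -2 + O + Z$ ($c{\left(Z,O \right)} = -4 + \left(\left(Z + O\right) + 2\right) = -4 + \left(\left(O + Z\right) + 2\right) = -4 + \left(2 + O + Z\right) = -2 + O + Z$)
$c{\left(J{\left(5 \right)},52 \right)} - l = \left(-2 + 52 + 5\right) - 3541 = 55 - 3541 = -3486$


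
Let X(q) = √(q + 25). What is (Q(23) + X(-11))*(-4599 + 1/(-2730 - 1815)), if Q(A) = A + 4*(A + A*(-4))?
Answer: 5288321368/4545 - 20902456*√14/4545 ≈ 1.1463e+6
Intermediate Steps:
X(q) = √(25 + q)
Q(A) = -11*A (Q(A) = A + 4*(A - 4*A) = A + 4*(-3*A) = A - 12*A = -11*A)
(Q(23) + X(-11))*(-4599 + 1/(-2730 - 1815)) = (-11*23 + √(25 - 11))*(-4599 + 1/(-2730 - 1815)) = (-253 + √14)*(-4599 + 1/(-4545)) = (-253 + √14)*(-4599 - 1/4545) = (-253 + √14)*(-20902456/4545) = 5288321368/4545 - 20902456*√14/4545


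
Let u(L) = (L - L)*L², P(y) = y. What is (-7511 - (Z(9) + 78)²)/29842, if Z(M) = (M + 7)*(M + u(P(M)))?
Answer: -56795/29842 ≈ -1.9032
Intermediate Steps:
u(L) = 0 (u(L) = 0*L² = 0)
Z(M) = M*(7 + M) (Z(M) = (M + 7)*(M + 0) = (7 + M)*M = M*(7 + M))
(-7511 - (Z(9) + 78)²)/29842 = (-7511 - (9*(7 + 9) + 78)²)/29842 = (-7511 - (9*16 + 78)²)*(1/29842) = (-7511 - (144 + 78)²)*(1/29842) = (-7511 - 1*222²)*(1/29842) = (-7511 - 1*49284)*(1/29842) = (-7511 - 49284)*(1/29842) = -56795*1/29842 = -56795/29842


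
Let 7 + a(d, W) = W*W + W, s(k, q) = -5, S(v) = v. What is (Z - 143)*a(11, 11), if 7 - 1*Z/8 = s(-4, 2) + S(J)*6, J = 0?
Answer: -5875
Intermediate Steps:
a(d, W) = -7 + W + W**2 (a(d, W) = -7 + (W*W + W) = -7 + (W**2 + W) = -7 + (W + W**2) = -7 + W + W**2)
Z = 96 (Z = 56 - 8*(-5 + 0*6) = 56 - 8*(-5 + 0) = 56 - 8*(-5) = 56 + 40 = 96)
(Z - 143)*a(11, 11) = (96 - 143)*(-7 + 11 + 11**2) = -47*(-7 + 11 + 121) = -47*125 = -5875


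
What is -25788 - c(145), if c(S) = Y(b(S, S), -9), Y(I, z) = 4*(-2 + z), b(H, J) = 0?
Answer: -25744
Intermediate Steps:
Y(I, z) = -8 + 4*z
c(S) = -44 (c(S) = -8 + 4*(-9) = -8 - 36 = -44)
-25788 - c(145) = -25788 - 1*(-44) = -25788 + 44 = -25744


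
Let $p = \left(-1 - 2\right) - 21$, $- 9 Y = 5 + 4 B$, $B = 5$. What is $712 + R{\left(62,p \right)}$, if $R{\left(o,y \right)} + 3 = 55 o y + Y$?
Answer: $- \frac{730204}{9} \approx -81134.0$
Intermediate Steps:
$Y = - \frac{25}{9}$ ($Y = - \frac{5 + 4 \cdot 5}{9} = - \frac{5 + 20}{9} = \left(- \frac{1}{9}\right) 25 = - \frac{25}{9} \approx -2.7778$)
$p = -24$ ($p = -3 - 21 = -24$)
$R{\left(o,y \right)} = - \frac{52}{9} + 55 o y$ ($R{\left(o,y \right)} = -3 + \left(55 o y - \frac{25}{9}\right) = -3 + \left(- \frac{25}{9} + 55 o y\right) = - \frac{52}{9} + 55 o y$)
$712 + R{\left(62,p \right)} = 712 + \left(- \frac{52}{9} + 55 \cdot 62 \left(-24\right)\right) = 712 - \frac{736612}{9} = - \frac{730204}{9}$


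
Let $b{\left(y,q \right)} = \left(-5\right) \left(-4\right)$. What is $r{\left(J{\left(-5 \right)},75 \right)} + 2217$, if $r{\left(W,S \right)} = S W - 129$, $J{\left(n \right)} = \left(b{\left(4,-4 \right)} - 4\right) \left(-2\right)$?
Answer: $-312$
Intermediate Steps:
$b{\left(y,q \right)} = 20$
$J{\left(n \right)} = -32$ ($J{\left(n \right)} = \left(20 - 4\right) \left(-2\right) = 16 \left(-2\right) = -32$)
$r{\left(W,S \right)} = -129 + S W$
$r{\left(J{\left(-5 \right)},75 \right)} + 2217 = \left(-129 + 75 \left(-32\right)\right) + 2217 = \left(-129 - 2400\right) + 2217 = -2529 + 2217 = -312$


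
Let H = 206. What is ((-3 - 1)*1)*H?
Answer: -824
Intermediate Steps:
((-3 - 1)*1)*H = ((-3 - 1)*1)*206 = -4*1*206 = -4*206 = -824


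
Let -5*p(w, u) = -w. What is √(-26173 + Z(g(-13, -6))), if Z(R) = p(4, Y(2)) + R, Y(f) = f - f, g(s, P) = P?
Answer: 83*I*√95/5 ≈ 161.8*I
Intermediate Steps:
Y(f) = 0
p(w, u) = w/5 (p(w, u) = -(-1)*w/5 = w/5)
Z(R) = ⅘ + R (Z(R) = (⅕)*4 + R = ⅘ + R)
√(-26173 + Z(g(-13, -6))) = √(-26173 + (⅘ - 6)) = √(-26173 - 26/5) = √(-130891/5) = 83*I*√95/5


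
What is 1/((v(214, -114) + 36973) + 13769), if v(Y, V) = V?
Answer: 1/50628 ≈ 1.9752e-5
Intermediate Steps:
1/((v(214, -114) + 36973) + 13769) = 1/((-114 + 36973) + 13769) = 1/(36859 + 13769) = 1/50628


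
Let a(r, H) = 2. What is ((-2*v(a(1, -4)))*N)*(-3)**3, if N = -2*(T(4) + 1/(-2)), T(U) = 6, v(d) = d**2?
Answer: -2376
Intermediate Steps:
N = -11 (N = -2*(6 + 1/(-2)) = -2*(6 - 1/2) = -2*11/2 = -11)
((-2*v(a(1, -4)))*N)*(-3)**3 = (-2*2**2*(-11))*(-3)**3 = (-2*4*(-11))*(-27) = -8*(-11)*(-27) = 88*(-27) = -2376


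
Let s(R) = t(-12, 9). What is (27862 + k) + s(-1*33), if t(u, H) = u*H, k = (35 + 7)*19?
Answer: 28552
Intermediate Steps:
k = 798 (k = 42*19 = 798)
t(u, H) = H*u
s(R) = -108 (s(R) = 9*(-12) = -108)
(27862 + k) + s(-1*33) = (27862 + 798) - 108 = 28660 - 108 = 28552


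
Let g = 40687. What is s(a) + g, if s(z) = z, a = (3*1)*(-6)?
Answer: 40669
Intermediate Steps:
a = -18 (a = 3*(-6) = -18)
s(a) + g = -18 + 40687 = 40669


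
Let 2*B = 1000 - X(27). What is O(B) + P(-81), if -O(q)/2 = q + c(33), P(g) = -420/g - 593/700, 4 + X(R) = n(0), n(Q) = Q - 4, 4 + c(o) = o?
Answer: -20065411/18900 ≈ -1061.7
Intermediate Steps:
c(o) = -4 + o
n(Q) = -4 + Q
X(R) = -8 (X(R) = -4 + (-4 + 0) = -4 - 4 = -8)
P(g) = -593/700 - 420/g (P(g) = -420/g - 593*1/700 = -420/g - 593/700 = -593/700 - 420/g)
B = 504 (B = (1000 - 1*(-8))/2 = (1000 + 8)/2 = (½)*1008 = 504)
O(q) = -58 - 2*q (O(q) = -2*(q + (-4 + 33)) = -2*(q + 29) = -2*(29 + q) = -58 - 2*q)
O(B) + P(-81) = (-58 - 2*504) + (-593/700 - 420/(-81)) = (-58 - 1008) + (-593/700 - 420*(-1/81)) = -1066 + (-593/700 + 140/27) = -1066 + 81989/18900 = -20065411/18900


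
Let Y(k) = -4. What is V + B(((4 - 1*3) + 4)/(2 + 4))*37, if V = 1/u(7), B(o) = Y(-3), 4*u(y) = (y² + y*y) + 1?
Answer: -14648/99 ≈ -147.96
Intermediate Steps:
u(y) = ¼ + y²/2 (u(y) = ((y² + y*y) + 1)/4 = ((y² + y²) + 1)/4 = (2*y² + 1)/4 = (1 + 2*y²)/4 = ¼ + y²/2)
B(o) = -4
V = 4/99 (V = 1/(¼ + (½)*7²) = 1/(¼ + (½)*49) = 1/(¼ + 49/2) = 1/(99/4) = 4/99 ≈ 0.040404)
V + B(((4 - 1*3) + 4)/(2 + 4))*37 = 4/99 - 4*37 = 4/99 - 148 = -14648/99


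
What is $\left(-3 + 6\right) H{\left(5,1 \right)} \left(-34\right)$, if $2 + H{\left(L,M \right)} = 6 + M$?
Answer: $-510$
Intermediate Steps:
$H{\left(L,M \right)} = 4 + M$ ($H{\left(L,M \right)} = -2 + \left(6 + M\right) = 4 + M$)
$\left(-3 + 6\right) H{\left(5,1 \right)} \left(-34\right) = \left(-3 + 6\right) \left(4 + 1\right) \left(-34\right) = 3 \cdot 5 \left(-34\right) = 15 \left(-34\right) = -510$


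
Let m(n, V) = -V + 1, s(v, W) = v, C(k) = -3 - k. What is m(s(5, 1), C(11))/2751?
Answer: 5/917 ≈ 0.0054526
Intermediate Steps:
m(n, V) = 1 - V
m(s(5, 1), C(11))/2751 = (1 - (-3 - 1*11))/2751 = (1 - (-3 - 11))*(1/2751) = (1 - 1*(-14))*(1/2751) = (1 + 14)*(1/2751) = 15*(1/2751) = 5/917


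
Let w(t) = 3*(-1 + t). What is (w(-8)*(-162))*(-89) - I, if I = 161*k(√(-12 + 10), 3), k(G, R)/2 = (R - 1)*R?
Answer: -391218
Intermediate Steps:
k(G, R) = 2*R*(-1 + R) (k(G, R) = 2*((R - 1)*R) = 2*((-1 + R)*R) = 2*(R*(-1 + R)) = 2*R*(-1 + R))
w(t) = -3 + 3*t
I = 1932 (I = 161*(2*3*(-1 + 3)) = 161*(2*3*2) = 161*12 = 1932)
(w(-8)*(-162))*(-89) - I = ((-3 + 3*(-8))*(-162))*(-89) - 1*1932 = ((-3 - 24)*(-162))*(-89) - 1932 = -27*(-162)*(-89) - 1932 = 4374*(-89) - 1932 = -389286 - 1932 = -391218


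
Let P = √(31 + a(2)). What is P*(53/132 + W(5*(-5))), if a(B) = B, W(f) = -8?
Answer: -1003*√33/132 ≈ -43.650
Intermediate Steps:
P = √33 (P = √(31 + 2) = √33 ≈ 5.7446)
P*(53/132 + W(5*(-5))) = √33*(53/132 - 8) = √33*(-1003/132) = -1003*√33/132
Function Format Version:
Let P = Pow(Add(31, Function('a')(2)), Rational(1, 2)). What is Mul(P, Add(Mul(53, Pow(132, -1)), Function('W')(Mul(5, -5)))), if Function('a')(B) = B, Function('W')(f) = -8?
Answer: Mul(Rational(-1003, 132), Pow(33, Rational(1, 2))) ≈ -43.650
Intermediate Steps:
P = Pow(33, Rational(1, 2)) (P = Pow(Add(31, 2), Rational(1, 2)) = Pow(33, Rational(1, 2)) ≈ 5.7446)
Mul(P, Add(Mul(53, Pow(132, -1)), Function('W')(Mul(5, -5)))) = Mul(Pow(33, Rational(1, 2)), Add(Mul(53, Pow(132, -1)), -8)) = Mul(Pow(33, Rational(1, 2)), Add(Mul(53, Rational(1, 132)), -8)) = Mul(Pow(33, Rational(1, 2)), Add(Rational(53, 132), -8)) = Mul(Pow(33, Rational(1, 2)), Rational(-1003, 132)) = Mul(Rational(-1003, 132), Pow(33, Rational(1, 2)))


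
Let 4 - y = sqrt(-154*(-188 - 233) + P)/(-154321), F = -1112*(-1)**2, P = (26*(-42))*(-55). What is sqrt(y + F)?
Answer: sqrt(-26386987913428 + 154321*sqrt(124894))/154321 ≈ 33.287*I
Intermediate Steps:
P = 60060 (P = -1092*(-55) = 60060)
F = -1112 (F = -1112*1 = -1112)
y = 4 + sqrt(124894)/154321 (y = 4 - sqrt(-154*(-188 - 233) + 60060)/(-154321) = 4 - sqrt(-154*(-421) + 60060)*(-1)/154321 = 4 - sqrt(64834 + 60060)*(-1)/154321 = 4 - sqrt(124894)*(-1)/154321 = 4 - (-1)*sqrt(124894)/154321 = 4 + sqrt(124894)/154321 ≈ 4.0023)
sqrt(y + F) = sqrt((4 + sqrt(124894)/154321) - 1112) = sqrt(-1108 + sqrt(124894)/154321)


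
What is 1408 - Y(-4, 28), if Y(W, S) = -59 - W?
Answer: 1463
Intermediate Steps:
1408 - Y(-4, 28) = 1408 - (-59 - 1*(-4)) = 1408 - (-59 + 4) = 1408 - 1*(-55) = 1408 + 55 = 1463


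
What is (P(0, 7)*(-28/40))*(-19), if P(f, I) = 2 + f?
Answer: 133/5 ≈ 26.600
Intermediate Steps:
(P(0, 7)*(-28/40))*(-19) = ((2 + 0)*(-28/40))*(-19) = (2*(-28*1/40))*(-19) = (2*(-7/10))*(-19) = -7/5*(-19) = 133/5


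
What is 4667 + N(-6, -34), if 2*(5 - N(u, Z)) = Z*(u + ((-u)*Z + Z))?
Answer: 524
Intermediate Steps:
N(u, Z) = 5 - Z*(Z + u - Z*u)/2 (N(u, Z) = 5 - Z*(u + ((-u)*Z + Z))/2 = 5 - Z*(u + (-Z*u + Z))/2 = 5 - Z*(u + (Z - Z*u))/2 = 5 - Z*(Z + u - Z*u)/2)
4667 + N(-6, -34) = 4667 + (5 - ½*(-34)² + (½)*(-6)*(-34)² - ½*(-34)*(-6)) = 4667 + (5 - ½*1156 + (½)*(-6)*1156 - 102) = 4667 + (5 - 578 - 3468 - 102) = 4667 - 4143 = 524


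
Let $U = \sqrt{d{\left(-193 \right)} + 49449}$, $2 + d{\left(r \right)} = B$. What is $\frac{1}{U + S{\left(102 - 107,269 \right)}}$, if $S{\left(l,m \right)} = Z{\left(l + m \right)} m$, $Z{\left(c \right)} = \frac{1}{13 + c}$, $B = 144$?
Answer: $- \frac{74513}{3804995478} + \frac{76729 \sqrt{49591}}{3804995478} \approx 0.004471$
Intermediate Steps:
$d{\left(r \right)} = 142$ ($d{\left(r \right)} = -2 + 144 = 142$)
$U = \sqrt{49591}$ ($U = \sqrt{142 + 49449} = \sqrt{49591} \approx 222.69$)
$S{\left(l,m \right)} = \frac{m}{13 + l + m}$ ($S{\left(l,m \right)} = \frac{m}{13 + \left(l + m\right)} = \frac{m}{13 + l + m}$)
$\frac{1}{U + S{\left(102 - 107,269 \right)}} = \frac{1}{\sqrt{49591} + \frac{269}{13 + \left(102 - 107\right) + 269}} = \frac{1}{\sqrt{49591} + \frac{269}{13 - 5 + 269}} = \frac{1}{\sqrt{49591} + \frac{269}{277}} = \frac{1}{\frac{269}{277} + \sqrt{49591}}$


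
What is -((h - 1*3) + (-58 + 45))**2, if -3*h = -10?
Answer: -1444/9 ≈ -160.44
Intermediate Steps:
h = 10/3 (h = -1/3*(-10) = 10/3 ≈ 3.3333)
-((h - 1*3) + (-58 + 45))**2 = -((10/3 - 1*3) + (-58 + 45))**2 = -((10/3 - 3) - 13)**2 = -(1/3 - 13)**2 = -(-38/3)**2 = -1*1444/9 = -1444/9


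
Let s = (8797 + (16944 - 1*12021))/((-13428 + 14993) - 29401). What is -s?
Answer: 3430/6959 ≈ 0.49289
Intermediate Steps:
s = -3430/6959 (s = (8797 + (16944 - 12021))/(1565 - 29401) = (8797 + 4923)/(-27836) = 13720*(-1/27836) = -3430/6959 ≈ -0.49289)
-s = -1*(-3430/6959) = 3430/6959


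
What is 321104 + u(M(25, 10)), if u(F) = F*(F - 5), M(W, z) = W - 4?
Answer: 321440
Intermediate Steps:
M(W, z) = -4 + W
u(F) = F*(-5 + F)
321104 + u(M(25, 10)) = 321104 + (-4 + 25)*(-5 + (-4 + 25)) = 321104 + 21*(-5 + 21) = 321104 + 21*16 = 321104 + 336 = 321440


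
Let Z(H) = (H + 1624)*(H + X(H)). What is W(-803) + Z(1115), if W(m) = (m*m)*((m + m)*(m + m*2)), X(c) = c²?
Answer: 2498080126146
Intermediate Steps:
W(m) = 6*m⁴ (W(m) = m²*((2*m)*(m + 2*m)) = m²*((2*m)*(3*m)) = m²*(6*m²) = 6*m⁴)
Z(H) = (1624 + H)*(H + H²) (Z(H) = (H + 1624)*(H + H²) = (1624 + H)*(H + H²))
W(-803) + Z(1115) = 6*(-803)⁴ + 1115*(1624 + 1115² + 1625*1115) = 6*415778646481 + 1115*(1624 + 1243225 + 1811875) = 2494671878886 + 1115*3056724 = 2494671878886 + 3408247260 = 2498080126146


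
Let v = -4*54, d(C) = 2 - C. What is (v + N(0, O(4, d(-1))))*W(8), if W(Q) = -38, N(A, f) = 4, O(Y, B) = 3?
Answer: 8056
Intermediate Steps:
v = -216
(v + N(0, O(4, d(-1))))*W(8) = (-216 + 4)*(-38) = -212*(-38) = 8056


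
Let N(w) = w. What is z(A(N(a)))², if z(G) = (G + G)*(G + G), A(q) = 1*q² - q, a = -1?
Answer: 256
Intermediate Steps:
A(q) = q² - q
z(G) = 4*G² (z(G) = (2*G)*(2*G) = 4*G²)
z(A(N(a)))² = (4*(-(-1 - 1))²)² = (4*(-1*(-2))²)² = (4*2²)² = (4*4)² = 16² = 256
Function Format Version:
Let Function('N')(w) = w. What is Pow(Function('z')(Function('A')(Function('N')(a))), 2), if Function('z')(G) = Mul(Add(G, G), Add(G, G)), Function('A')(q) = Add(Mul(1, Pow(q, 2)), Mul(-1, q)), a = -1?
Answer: 256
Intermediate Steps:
Function('A')(q) = Add(Pow(q, 2), Mul(-1, q))
Function('z')(G) = Mul(4, Pow(G, 2)) (Function('z')(G) = Mul(Mul(2, G), Mul(2, G)) = Mul(4, Pow(G, 2)))
Pow(Function('z')(Function('A')(Function('N')(a))), 2) = Pow(Mul(4, Pow(Mul(-1, Add(-1, -1)), 2)), 2) = Pow(Mul(4, Pow(Mul(-1, -2), 2)), 2) = Pow(Mul(4, Pow(2, 2)), 2) = Pow(Mul(4, 4), 2) = Pow(16, 2) = 256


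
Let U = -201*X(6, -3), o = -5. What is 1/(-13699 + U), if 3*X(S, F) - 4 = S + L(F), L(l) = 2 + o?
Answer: -1/14168 ≈ -7.0582e-5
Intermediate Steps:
L(l) = -3 (L(l) = 2 - 5 = -3)
X(S, F) = 1/3 + S/3 (X(S, F) = 4/3 + (S - 3)/3 = 4/3 + (-3 + S)/3 = 4/3 + (-1 + S/3) = 1/3 + S/3)
U = -469 (U = -201*(1/3 + (1/3)*6) = -201*(1/3 + 2) = -201*7/3 = -469)
1/(-13699 + U) = 1/(-13699 - 469) = 1/(-14168) = -1/14168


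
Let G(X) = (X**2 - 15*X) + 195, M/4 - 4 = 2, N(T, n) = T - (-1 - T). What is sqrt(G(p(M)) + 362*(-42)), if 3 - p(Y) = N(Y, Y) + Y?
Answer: I*sqrt(9059) ≈ 95.179*I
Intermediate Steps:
N(T, n) = 1 + 2*T (N(T, n) = T + (1 + T) = 1 + 2*T)
M = 24 (M = 16 + 4*2 = 16 + 8 = 24)
p(Y) = 2 - 3*Y (p(Y) = 3 - ((1 + 2*Y) + Y) = 3 - (1 + 3*Y) = 3 + (-1 - 3*Y) = 2 - 3*Y)
G(X) = 195 + X**2 - 15*X
sqrt(G(p(M)) + 362*(-42)) = sqrt((195 + (2 - 3*24)**2 - 15*(2 - 3*24)) + 362*(-42)) = sqrt((195 + (2 - 72)**2 - 15*(2 - 72)) - 15204) = sqrt((195 + (-70)**2 - 15*(-70)) - 15204) = sqrt((195 + 4900 + 1050) - 15204) = sqrt(6145 - 15204) = sqrt(-9059) = I*sqrt(9059)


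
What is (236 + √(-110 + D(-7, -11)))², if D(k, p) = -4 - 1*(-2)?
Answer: 55584 + 1888*I*√7 ≈ 55584.0 + 4995.2*I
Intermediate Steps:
D(k, p) = -2 (D(k, p) = -4 + 2 = -2)
(236 + √(-110 + D(-7, -11)))² = (236 + √(-110 - 2))² = (236 + √(-112))² = (236 + 4*I*√7)²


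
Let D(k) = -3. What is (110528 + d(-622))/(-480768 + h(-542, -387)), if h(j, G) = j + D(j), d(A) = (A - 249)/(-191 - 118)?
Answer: -34154023/148725717 ≈ -0.22964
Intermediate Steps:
d(A) = 83/103 - A/309 (d(A) = (-249 + A)/(-309) = (-249 + A)*(-1/309) = 83/103 - A/309)
h(j, G) = -3 + j (h(j, G) = j - 3 = -3 + j)
(110528 + d(-622))/(-480768 + h(-542, -387)) = (110528 + (83/103 - 1/309*(-622)))/(-480768 + (-3 - 542)) = (110528 + (83/103 + 622/309))/(-480768 - 545) = (110528 + 871/309)/(-481313) = (34154023/309)*(-1/481313) = -34154023/148725717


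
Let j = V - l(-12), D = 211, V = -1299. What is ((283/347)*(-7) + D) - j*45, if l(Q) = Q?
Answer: 20167741/347 ≈ 58120.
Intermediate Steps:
j = -1287 (j = -1299 - 1*(-12) = -1299 + 12 = -1287)
((283/347)*(-7) + D) - j*45 = ((283/347)*(-7) + 211) - (-1287)*45 = ((283*(1/347))*(-7) + 211) - 1*(-57915) = ((283/347)*(-7) + 211) + 57915 = (-1981/347 + 211) + 57915 = 71236/347 + 57915 = 20167741/347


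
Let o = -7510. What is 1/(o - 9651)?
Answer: -1/17161 ≈ -5.8272e-5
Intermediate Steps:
1/(o - 9651) = 1/(-7510 - 9651) = 1/(-17161) = -1/17161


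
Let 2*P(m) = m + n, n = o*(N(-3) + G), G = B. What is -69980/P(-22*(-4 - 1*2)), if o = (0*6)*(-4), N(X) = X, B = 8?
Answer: -34990/33 ≈ -1060.3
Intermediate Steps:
G = 8
o = 0 (o = 0*(-4) = 0)
n = 0 (n = 0*(-3 + 8) = 0*5 = 0)
P(m) = m/2 (P(m) = (m + 0)/2 = m/2)
-69980/P(-22*(-4 - 1*2)) = -69980*(-1/(11*(-4 - 1*2))) = -69980*(-1/(11*(-4 - 2))) = -69980/((-22*(-6))/2) = -69980/((½)*132) = -69980/66 = -69980*1/66 = -34990/33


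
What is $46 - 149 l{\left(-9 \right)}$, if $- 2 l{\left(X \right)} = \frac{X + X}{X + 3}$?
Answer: $\frac{539}{2} \approx 269.5$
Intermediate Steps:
$l{\left(X \right)} = - \frac{X}{3 + X}$ ($l{\left(X \right)} = - \frac{\left(X + X\right) \frac{1}{X + 3}}{2} = - \frac{2 X \frac{1}{3 + X}}{2} = - \frac{X}{3 + X}$)
$46 - 149 l{\left(-9 \right)} = 46 - 149 \left(\left(-1\right) \left(-9\right) \frac{1}{3 - 9}\right) = 46 - 149 \left(\left(-1\right) \left(-9\right) \frac{1}{-6}\right) = 46 - 149 \left(\left(-1\right) \left(-9\right) \left(- \frac{1}{6}\right)\right) = 46 - - \frac{447}{2} = 46 + \frac{447}{2} = \frac{539}{2}$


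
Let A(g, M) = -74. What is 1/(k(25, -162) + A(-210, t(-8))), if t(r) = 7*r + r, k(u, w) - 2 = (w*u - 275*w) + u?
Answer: 1/40453 ≈ 2.4720e-5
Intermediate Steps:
k(u, w) = 2 + u - 275*w + u*w (k(u, w) = 2 + ((w*u - 275*w) + u) = 2 + ((u*w - 275*w) + u) = 2 + ((-275*w + u*w) + u) = 2 + (u - 275*w + u*w) = 2 + u - 275*w + u*w)
t(r) = 8*r
1/(k(25, -162) + A(-210, t(-8))) = 1/((2 + 25 - 275*(-162) + 25*(-162)) - 74) = 1/((2 + 25 + 44550 - 4050) - 74) = 1/(40527 - 74) = 1/40453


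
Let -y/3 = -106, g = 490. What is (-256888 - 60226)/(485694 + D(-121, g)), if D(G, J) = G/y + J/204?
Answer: -428579571/656418173 ≈ -0.65291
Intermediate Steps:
y = 318 (y = -3*(-106) = 318)
D(G, J) = J/204 + G/318 (D(G, J) = G/318 + J/204 = J/204 + G/318)
(-256888 - 60226)/(485694 + D(-121, g)) = (-256888 - 60226)/(485694 + ((1/204)*490 + (1/318)*(-121))) = -317114/(485694 + (245/102 - 121/318)) = -317114/(485694 + 5464/2703) = -317114/1312836346/2703 = -317114*2703/1312836346 = -428579571/656418173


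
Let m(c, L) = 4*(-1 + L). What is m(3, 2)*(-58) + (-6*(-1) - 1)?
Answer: -227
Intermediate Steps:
m(c, L) = -4 + 4*L
m(3, 2)*(-58) + (-6*(-1) - 1) = (-4 + 4*2)*(-58) + (-6*(-1) - 1) = (-4 + 8)*(-58) + (6 - 1) = 4*(-58) + 5 = -232 + 5 = -227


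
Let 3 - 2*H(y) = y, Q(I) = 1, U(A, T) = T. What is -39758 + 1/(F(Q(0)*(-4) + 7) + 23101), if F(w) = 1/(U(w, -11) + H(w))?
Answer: -10102905369/254110 ≈ -39758.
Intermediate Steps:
H(y) = 3/2 - y/2
F(w) = 1/(-19/2 - w/2) (F(w) = 1/(-11 + (3/2 - w/2)) = 1/(-19/2 - w/2))
-39758 + 1/(F(Q(0)*(-4) + 7) + 23101) = -39758 + 1/(-2/(19 + (1*(-4) + 7)) + 23101) = -39758 + 1/(-2/(19 + (-4 + 7)) + 23101) = -39758 + 1/(-2/(19 + 3) + 23101) = -39758 + 1/(-2/22 + 23101) = -39758 + 1/(-2*1/22 + 23101) = -39758 + 1/(-1/11 + 23101) = -39758 + 1/(254110/11) = -39758 + 11/254110 = -10102905369/254110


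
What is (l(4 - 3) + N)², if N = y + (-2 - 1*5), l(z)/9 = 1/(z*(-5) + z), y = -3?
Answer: 2401/16 ≈ 150.06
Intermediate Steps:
l(z) = -9/(4*z) (l(z) = 9/(z*(-5) + z) = 9/(-5*z + z) = 9/((-4*z)) = 9*(-1/(4*z)) = -9/(4*z))
N = -10 (N = -3 + (-2 - 1*5) = -3 + (-2 - 5) = -3 - 7 = -10)
(l(4 - 3) + N)² = (-9/(4*(4 - 3)) - 10)² = (-9/4/1 - 10)² = (-9/4*1 - 10)² = (-9/4 - 10)² = (-49/4)² = 2401/16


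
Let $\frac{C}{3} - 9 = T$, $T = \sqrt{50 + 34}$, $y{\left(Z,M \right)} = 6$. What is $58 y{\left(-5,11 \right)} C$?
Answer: $9396 + 2088 \sqrt{21} \approx 18964.0$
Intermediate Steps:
$T = 2 \sqrt{21}$ ($T = \sqrt{84} = 2 \sqrt{21} \approx 9.1651$)
$C = 27 + 6 \sqrt{21}$ ($C = 27 + 3 \cdot 2 \sqrt{21} = 27 + 6 \sqrt{21} \approx 54.495$)
$58 y{\left(-5,11 \right)} C = 58 \cdot 6 \left(27 + 6 \sqrt{21}\right) = 348 \left(27 + 6 \sqrt{21}\right) = 9396 + 2088 \sqrt{21}$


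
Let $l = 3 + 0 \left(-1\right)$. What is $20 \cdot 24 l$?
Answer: $1440$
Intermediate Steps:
$l = 3$ ($l = 3 + 0 = 3$)
$20 \cdot 24 l = 20 \cdot 24 \cdot 3 = 480 \cdot 3 = 1440$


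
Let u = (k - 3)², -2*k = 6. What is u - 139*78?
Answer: -10806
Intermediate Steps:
k = -3 (k = -½*6 = -3)
u = 36 (u = (-3 - 3)² = (-6)² = 36)
u - 139*78 = 36 - 139*78 = 36 - 10842 = -10806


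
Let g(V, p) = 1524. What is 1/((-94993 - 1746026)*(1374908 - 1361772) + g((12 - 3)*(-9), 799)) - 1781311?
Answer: -43078555557942661/24183624060 ≈ -1.7813e+6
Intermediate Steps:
1/((-94993 - 1746026)*(1374908 - 1361772) + g((12 - 3)*(-9), 799)) - 1781311 = 1/((-94993 - 1746026)*(1374908 - 1361772) + 1524) - 1781311 = 1/(-1841019*13136 + 1524) - 1781311 = 1/(-24183625584 + 1524) - 1781311 = 1/(-24183624060) - 1781311 = -1/24183624060 - 1781311 = -43078555557942661/24183624060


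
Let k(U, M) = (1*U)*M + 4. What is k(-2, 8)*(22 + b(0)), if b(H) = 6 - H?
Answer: -336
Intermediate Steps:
k(U, M) = 4 + M*U (k(U, M) = U*M + 4 = M*U + 4 = 4 + M*U)
k(-2, 8)*(22 + b(0)) = (4 + 8*(-2))*(22 + (6 - 1*0)) = (4 - 16)*(22 + (6 + 0)) = -12*(22 + 6) = -12*28 = -336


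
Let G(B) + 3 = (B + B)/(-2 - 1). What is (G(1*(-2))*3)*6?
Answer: -30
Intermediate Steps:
G(B) = -3 - 2*B/3 (G(B) = -3 + (B + B)/(-2 - 1) = -3 + (2*B)/(-3) = -3 + (2*B)*(-1/3) = -3 - 2*B/3)
(G(1*(-2))*3)*6 = ((-3 - 2*(-2)/3)*3)*6 = ((-3 - 2/3*(-2))*3)*6 = ((-3 + 4/3)*3)*6 = -5/3*3*6 = -5*6 = -30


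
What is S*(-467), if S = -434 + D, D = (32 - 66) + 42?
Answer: 198942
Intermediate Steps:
D = 8 (D = -34 + 42 = 8)
S = -426 (S = -434 + 8 = -426)
S*(-467) = -426*(-467) = 198942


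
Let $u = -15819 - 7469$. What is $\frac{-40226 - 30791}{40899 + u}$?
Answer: $- \frac{71017}{17611} \approx -4.0325$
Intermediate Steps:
$u = -23288$
$\frac{-40226 - 30791}{40899 + u} = \frac{-40226 - 30791}{40899 - 23288} = - \frac{71017}{17611}$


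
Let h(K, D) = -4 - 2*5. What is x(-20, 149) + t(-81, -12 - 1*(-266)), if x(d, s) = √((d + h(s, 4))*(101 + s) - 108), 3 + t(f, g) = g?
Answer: 251 + 4*I*√538 ≈ 251.0 + 92.779*I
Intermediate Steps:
t(f, g) = -3 + g
h(K, D) = -14 (h(K, D) = -4 - 10 = -14)
x(d, s) = √(-108 + (-14 + d)*(101 + s)) (x(d, s) = √((d - 14)*(101 + s) - 108) = √((-14 + d)*(101 + s) - 108) = √(-108 + (-14 + d)*(101 + s)))
x(-20, 149) + t(-81, -12 - 1*(-266)) = √(-1522 - 14*149 + 101*(-20) - 20*149) + (-3 + (-12 - 1*(-266))) = √(-1522 - 2086 - 2020 - 2980) + (-3 + (-12 + 266)) = √(-8608) + (-3 + 254) = 4*I*√538 + 251 = 251 + 4*I*√538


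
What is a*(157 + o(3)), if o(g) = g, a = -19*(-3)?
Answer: 9120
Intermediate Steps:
a = 57
a*(157 + o(3)) = 57*(157 + 3) = 57*160 = 9120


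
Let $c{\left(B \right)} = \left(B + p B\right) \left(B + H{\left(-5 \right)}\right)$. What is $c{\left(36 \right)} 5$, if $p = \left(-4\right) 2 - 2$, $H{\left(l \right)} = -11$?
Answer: $-40500$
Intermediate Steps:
$p = -10$ ($p = -8 - 2 = -10$)
$c{\left(B \right)} = - 9 B \left(-11 + B\right)$ ($c{\left(B \right)} = \left(B - 10 B\right) \left(B - 11\right) = - 9 B \left(-11 + B\right)$)
$c{\left(36 \right)} 5 = 9 \cdot 36 \left(11 - 36\right) 5 = 9 \cdot 36 \left(-25\right) 5 = \left(-8100\right) 5 = -40500$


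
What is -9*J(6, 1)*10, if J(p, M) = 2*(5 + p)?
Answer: -1980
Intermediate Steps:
J(p, M) = 10 + 2*p
-9*J(6, 1)*10 = -9*(10 + 2*6)*10 = -9*(10 + 12)*10 = -9*22*10 = -198*10 = -1980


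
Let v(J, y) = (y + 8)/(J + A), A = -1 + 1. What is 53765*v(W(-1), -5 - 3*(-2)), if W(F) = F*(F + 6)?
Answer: -96777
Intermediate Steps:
A = 0
W(F) = F*(6 + F)
v(J, y) = (8 + y)/J (v(J, y) = (y + 8)/(J + 0) = (8 + y)/J)
53765*v(W(-1), -5 - 3*(-2)) = 53765*((8 + (-5 - 3*(-2)))/((-(6 - 1)))) = 53765*((8 + (-5 + 6))/((-1*5))) = 53765*((8 + 1)/(-5)) = 53765*(-⅕*9) = 53765*(-9/5) = -96777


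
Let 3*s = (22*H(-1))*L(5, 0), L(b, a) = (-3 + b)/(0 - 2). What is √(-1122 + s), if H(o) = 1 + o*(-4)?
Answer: 2*I*√2607/3 ≈ 34.039*I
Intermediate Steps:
L(b, a) = 3/2 - b/2 (L(b, a) = (-3 + b)/(-2) = (-3 + b)*(-½) = 3/2 - b/2)
H(o) = 1 - 4*o
s = -110/3 (s = ((22*(1 - 4*(-1)))*(3/2 - ½*5))/3 = ((22*(1 + 4))*(3/2 - 5/2))/3 = ((22*5)*(-1))/3 = (110*(-1))/3 = (⅓)*(-110) = -110/3 ≈ -36.667)
√(-1122 + s) = √(-1122 - 110/3) = √(-3476/3) = 2*I*√2607/3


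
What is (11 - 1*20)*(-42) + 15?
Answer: 393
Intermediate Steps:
(11 - 1*20)*(-42) + 15 = (11 - 20)*(-42) + 15 = -9*(-42) + 15 = 378 + 15 = 393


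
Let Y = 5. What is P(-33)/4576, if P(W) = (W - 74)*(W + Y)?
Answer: 749/1144 ≈ 0.65472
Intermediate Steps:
P(W) = (-74 + W)*(5 + W) (P(W) = (W - 74)*(W + 5) = (-74 + W)*(5 + W))
P(-33)/4576 = (-370 + (-33)**2 - 69*(-33))/4576 = (-370 + 1089 + 2277)*(1/4576) = 2996*(1/4576) = 749/1144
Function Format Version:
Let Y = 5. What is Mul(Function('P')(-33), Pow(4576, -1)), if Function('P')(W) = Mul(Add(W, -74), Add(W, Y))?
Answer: Rational(749, 1144) ≈ 0.65472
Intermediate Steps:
Function('P')(W) = Mul(Add(-74, W), Add(5, W)) (Function('P')(W) = Mul(Add(W, -74), Add(W, 5)) = Mul(Add(-74, W), Add(5, W)))
Mul(Function('P')(-33), Pow(4576, -1)) = Mul(Add(-370, Pow(-33, 2), Mul(-69, -33)), Pow(4576, -1)) = Mul(Add(-370, 1089, 2277), Rational(1, 4576)) = Mul(2996, Rational(1, 4576)) = Rational(749, 1144)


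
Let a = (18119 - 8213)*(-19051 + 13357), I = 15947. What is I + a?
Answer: -56388817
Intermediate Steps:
a = -56404764 (a = 9906*(-5694) = -56404764)
I + a = 15947 - 56404764 = -56388817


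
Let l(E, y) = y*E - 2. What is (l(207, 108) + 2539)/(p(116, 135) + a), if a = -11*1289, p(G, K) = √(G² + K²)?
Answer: -352957847/201012360 - 24893*√31681/201012360 ≈ -1.7779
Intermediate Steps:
l(E, y) = -2 + E*y (l(E, y) = E*y - 2 = -2 + E*y)
a = -14179
(l(207, 108) + 2539)/(p(116, 135) + a) = ((-2 + 207*108) + 2539)/(√(116² + 135²) - 14179) = ((-2 + 22356) + 2539)/(√(13456 + 18225) - 14179) = (22354 + 2539)/(√31681 - 14179) = 24893/(-14179 + √31681)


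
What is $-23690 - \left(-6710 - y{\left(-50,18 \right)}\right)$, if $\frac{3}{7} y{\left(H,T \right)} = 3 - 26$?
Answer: $- \frac{51101}{3} \approx -17034.0$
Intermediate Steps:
$y{\left(H,T \right)} = - \frac{161}{3}$ ($y{\left(H,T \right)} = \frac{7 \left(3 - 26\right)}{3} = \frac{7}{3} \left(-23\right) = - \frac{161}{3}$)
$-23690 - \left(-6710 - y{\left(-50,18 \right)}\right) = -23690 + \left(\left(\left(\left(- \frac{161}{3} + 4785\right) + 2397\right) - 5774\right) + 5302\right) = -23690 + \left(\left(\left(\frac{14194}{3} + 2397\right) - 5774\right) + 5302\right) = -23690 + \left(\left(\frac{21385}{3} - 5774\right) + 5302\right) = -23690 + \left(\frac{4063}{3} + 5302\right) = -23690 + \frac{19969}{3} = - \frac{51101}{3}$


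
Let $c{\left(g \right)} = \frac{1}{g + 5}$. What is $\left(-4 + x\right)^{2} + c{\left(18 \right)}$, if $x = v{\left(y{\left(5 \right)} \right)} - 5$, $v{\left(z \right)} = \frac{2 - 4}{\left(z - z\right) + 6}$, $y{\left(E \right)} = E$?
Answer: $\frac{18041}{207} \approx 87.155$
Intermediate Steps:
$v{\left(z \right)} = - \frac{1}{3}$ ($v{\left(z \right)} = - \frac{2}{0 + 6} = - \frac{2}{6} = \left(-2\right) \frac{1}{6} = - \frac{1}{3}$)
$x = - \frac{16}{3}$ ($x = - \frac{1}{3} - 5 = - \frac{16}{3} \approx -5.3333$)
$c{\left(g \right)} = \frac{1}{5 + g}$
$\left(-4 + x\right)^{2} + c{\left(18 \right)} = \left(-4 - \frac{16}{3}\right)^{2} + \frac{1}{5 + 18} = \left(- \frac{28}{3}\right)^{2} + \frac{1}{23} = \frac{784}{9} + \frac{1}{23} = \frac{18041}{207}$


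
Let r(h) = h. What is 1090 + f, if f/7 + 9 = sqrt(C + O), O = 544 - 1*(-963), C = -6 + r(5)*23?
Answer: 1027 + 28*sqrt(101) ≈ 1308.4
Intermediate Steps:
C = 109 (C = -6 + 5*23 = -6 + 115 = 109)
O = 1507 (O = 544 + 963 = 1507)
f = -63 + 28*sqrt(101) (f = -63 + 7*sqrt(109 + 1507) = -63 + 7*sqrt(1616) = -63 + 7*(4*sqrt(101)) = -63 + 28*sqrt(101) ≈ 218.40)
1090 + f = 1090 + (-63 + 28*sqrt(101)) = 1027 + 28*sqrt(101)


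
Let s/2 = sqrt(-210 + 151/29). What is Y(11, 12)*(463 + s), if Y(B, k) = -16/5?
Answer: -7408/5 - 32*I*sqrt(172231)/145 ≈ -1481.6 - 91.588*I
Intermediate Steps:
Y(B, k) = -16/5 (Y(B, k) = -16*1/5 = -16/5)
s = 2*I*sqrt(172231)/29 (s = 2*sqrt(-210 + 151/29) = 2*sqrt(-5939/29) = 2*(I*sqrt(172231)/29) = 2*I*sqrt(172231)/29 ≈ 28.621*I)
Y(11, 12)*(463 + s) = -16*(463 + 2*I*sqrt(172231)/29)/5 = -7408/5 - 32*I*sqrt(172231)/145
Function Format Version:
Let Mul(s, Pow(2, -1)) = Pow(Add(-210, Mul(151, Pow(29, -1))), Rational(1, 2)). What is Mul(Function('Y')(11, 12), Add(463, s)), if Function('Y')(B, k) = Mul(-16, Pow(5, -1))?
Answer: Add(Rational(-7408, 5), Mul(Rational(-32, 145), I, Pow(172231, Rational(1, 2)))) ≈ Add(-1481.6, Mul(-91.588, I))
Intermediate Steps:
Function('Y')(B, k) = Rational(-16, 5) (Function('Y')(B, k) = Mul(-16, Rational(1, 5)) = Rational(-16, 5))
s = Mul(Rational(2, 29), I, Pow(172231, Rational(1, 2))) (s = Mul(2, Pow(Add(-210, Mul(151, Pow(29, -1))), Rational(1, 2))) = Mul(2, Pow(Add(-210, Mul(151, Rational(1, 29))), Rational(1, 2))) = Mul(2, Pow(Add(-210, Rational(151, 29)), Rational(1, 2))) = Mul(2, Pow(Rational(-5939, 29), Rational(1, 2))) = Mul(2, Mul(Rational(1, 29), I, Pow(172231, Rational(1, 2)))) = Mul(Rational(2, 29), I, Pow(172231, Rational(1, 2))) ≈ Mul(28.621, I))
Mul(Function('Y')(11, 12), Add(463, s)) = Mul(Rational(-16, 5), Add(463, Mul(Rational(2, 29), I, Pow(172231, Rational(1, 2))))) = Add(Rational(-7408, 5), Mul(Rational(-32, 145), I, Pow(172231, Rational(1, 2))))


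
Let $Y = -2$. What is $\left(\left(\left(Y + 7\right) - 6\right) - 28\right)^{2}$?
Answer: $841$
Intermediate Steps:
$\left(\left(\left(Y + 7\right) - 6\right) - 28\right)^{2} = \left(\left(\left(-2 + 7\right) - 6\right) - 28\right)^{2} = \left(\left(5 - 6\right) - 28\right)^{2} = \left(-1 - 28\right)^{2} = \left(-29\right)^{2} = 841$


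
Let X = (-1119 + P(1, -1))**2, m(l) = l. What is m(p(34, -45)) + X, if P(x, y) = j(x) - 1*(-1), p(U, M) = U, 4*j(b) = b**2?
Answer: 19990385/16 ≈ 1.2494e+6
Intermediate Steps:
j(b) = b**2/4
P(x, y) = 1 + x**2/4 (P(x, y) = x**2/4 - 1*(-1) = x**2/4 + 1 = 1 + x**2/4)
X = 19989841/16 (X = (-1119 + (1 + (1/4)*1**2))**2 = (-1119 + (1 + (1/4)*1))**2 = (-1119 + (1 + 1/4))**2 = (-1119 + 5/4)**2 = (-4471/4)**2 = 19989841/16 ≈ 1.2494e+6)
m(p(34, -45)) + X = 34 + 19989841/16 = 19990385/16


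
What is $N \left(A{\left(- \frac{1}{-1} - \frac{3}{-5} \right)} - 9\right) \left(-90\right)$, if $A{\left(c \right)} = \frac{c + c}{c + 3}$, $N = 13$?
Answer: $\frac{223470}{23} \approx 9716.1$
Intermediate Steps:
$A{\left(c \right)} = \frac{2 c}{3 + c}$
$N \left(A{\left(- \frac{1}{-1} - \frac{3}{-5} \right)} - 9\right) \left(-90\right) = 13 \left(\frac{2 \left(- \frac{1}{-1} - \frac{3}{-5}\right)}{3 - \left(-1 - \frac{3}{5}\right)} - 9\right) \left(-90\right) = 13 \left(\frac{2 \left(\left(-1\right) \left(-1\right) - - \frac{3}{5}\right)}{3 - - \frac{8}{5}} - 9\right) \left(-90\right) = 13 \left(\frac{2 \left(1 + \frac{3}{5}\right)}{3 + \left(1 + \frac{3}{5}\right)} - 9\right) \left(-90\right) = 13 \left(2 \cdot \frac{8}{5} \frac{1}{3 + \frac{8}{5}} - 9\right) \left(-90\right) = 13 \left(2 \cdot \frac{8}{5} \frac{1}{\frac{23}{5}} - 9\right) \left(-90\right) = 13 \left(2 \cdot \frac{8}{5} \cdot \frac{5}{23} - 9\right) \left(-90\right) = 13 \left(\frac{16}{23} - 9\right) \left(-90\right) = 13 \left(- \frac{191}{23}\right) \left(-90\right) = \left(- \frac{2483}{23}\right) \left(-90\right) = \frac{223470}{23}$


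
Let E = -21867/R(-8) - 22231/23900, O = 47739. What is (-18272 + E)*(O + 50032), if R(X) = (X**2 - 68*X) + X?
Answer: -85568018951543/47800 ≈ -1.7901e+9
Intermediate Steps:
R(X) = X**2 - 67*X
E = -1786533/47800 (E = -21867*(-1/(8*(-67 - 8))) - 22231/23900 = -21867/((-8*(-75))) - 22231*1/23900 = -21867/600 - 22231/23900 = -21867*1/600 - 22231/23900 = -7289/200 - 22231/23900 = -1786533/47800 ≈ -37.375)
(-18272 + E)*(O + 50032) = (-18272 - 1786533/47800)*(47739 + 50032) = -875188133/47800*97771 = -85568018951543/47800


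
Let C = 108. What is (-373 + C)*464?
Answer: -122960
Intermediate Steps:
(-373 + C)*464 = (-373 + 108)*464 = -265*464 = -122960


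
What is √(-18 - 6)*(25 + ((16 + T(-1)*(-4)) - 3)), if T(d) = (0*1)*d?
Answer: 76*I*√6 ≈ 186.16*I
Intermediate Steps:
T(d) = 0 (T(d) = 0*d = 0)
√(-18 - 6)*(25 + ((16 + T(-1)*(-4)) - 3)) = √(-18 - 6)*(25 + ((16 + 0*(-4)) - 3)) = √(-24)*(25 + ((16 + 0) - 3)) = (2*I*√6)*(25 + (16 - 3)) = (2*I*√6)*(25 + 13) = (2*I*√6)*38 = 76*I*√6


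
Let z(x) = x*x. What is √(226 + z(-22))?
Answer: √710 ≈ 26.646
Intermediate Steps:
z(x) = x²
√(226 + z(-22)) = √(226 + (-22)²) = √(226 + 484) = √710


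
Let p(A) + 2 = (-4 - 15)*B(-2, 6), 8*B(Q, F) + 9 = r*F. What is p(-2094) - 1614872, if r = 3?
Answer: -12919163/8 ≈ -1.6149e+6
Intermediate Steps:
B(Q, F) = -9/8 + 3*F/8 (B(Q, F) = -9/8 + (3*F)/8 = -9/8 + 3*F/8)
p(A) = -187/8 (p(A) = -2 + (-4 - 15)*(-9/8 + (3/8)*6) = -2 - 19*(-9/8 + 9/4) = -2 - 19*9/8 = -2 - 171/8 = -187/8)
p(-2094) - 1614872 = -187/8 - 1614872 = -12919163/8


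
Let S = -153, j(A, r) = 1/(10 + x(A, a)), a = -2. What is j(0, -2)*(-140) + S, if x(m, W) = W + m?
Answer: -341/2 ≈ -170.50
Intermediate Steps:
j(A, r) = 1/(8 + A) (j(A, r) = 1/(10 + (-2 + A)) = 1/(8 + A))
j(0, -2)*(-140) + S = -140/(8 + 0) - 153 = -140/8 - 153 = (1/8)*(-140) - 153 = -35/2 - 153 = -341/2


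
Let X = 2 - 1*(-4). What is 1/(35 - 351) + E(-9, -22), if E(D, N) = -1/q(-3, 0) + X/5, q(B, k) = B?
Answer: 7253/4740 ≈ 1.5302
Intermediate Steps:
X = 6 (X = 2 + 4 = 6)
E(D, N) = 23/15 (E(D, N) = -1/(-3) + 6/5 = -1*(-1/3) + 6*(1/5) = 1/3 + 6/5 = 23/15)
1/(35 - 351) + E(-9, -22) = 1/(35 - 351) + 23/15 = 1/(-316) + 23/15 = -1/316 + 23/15 = 7253/4740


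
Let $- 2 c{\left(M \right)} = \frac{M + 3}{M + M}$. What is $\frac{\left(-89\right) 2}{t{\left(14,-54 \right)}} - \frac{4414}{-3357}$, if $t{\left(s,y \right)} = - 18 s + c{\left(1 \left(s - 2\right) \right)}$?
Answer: $\frac{27380054}{13552209} \approx 2.0203$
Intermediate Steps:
$c{\left(M \right)} = - \frac{3 + M}{4 M}$ ($c{\left(M \right)} = - \frac{\left(M + 3\right) \frac{1}{M + M}}{2} = - \frac{\left(3 + M\right) \frac{1}{2 M}}{2} = - \frac{\frac{1}{2} \frac{1}{M} \left(3 + M\right)}{2} = - \frac{3 + M}{4 M}$)
$t{\left(s,y \right)} = - 18 s + \frac{-1 - s}{4 \left(-2 + s\right)}$ ($t{\left(s,y \right)} = - 18 s + \frac{-3 - 1 \left(s - 2\right)}{4 \cdot 1 \left(s - 2\right)} = - 18 s + \frac{-3 - 1 \left(-2 + s\right)}{4 \cdot 1 \left(-2 + s\right)} = - 18 s + \frac{-3 - \left(-2 + s\right)}{4 \left(-2 + s\right)} = - 18 s + \frac{-1 - s}{4 \left(-2 + s\right)}$)
$\frac{\left(-89\right) 2}{t{\left(14,-54 \right)}} - \frac{4414}{-3357} = \frac{\left(-89\right) 2}{\frac{1}{4} \frac{1}{-2 + 14} \left(-1 - 72 \cdot 14^{2} + 143 \cdot 14\right)} - \frac{4414}{-3357} = - \frac{178}{\frac{1}{4} \cdot \frac{1}{12} \left(-1 - 14112 + 2002\right)} - - \frac{4414}{3357} = - \frac{178}{\frac{1}{4} \cdot \frac{1}{12} \left(-1 - 14112 + 2002\right)} + \frac{4414}{3357} = - \frac{178}{\frac{1}{4} \cdot \frac{1}{12} \left(-12111\right)} + \frac{4414}{3357} = - \frac{178}{- \frac{4037}{16}} + \frac{4414}{3357} = \left(-178\right) \left(- \frac{16}{4037}\right) + \frac{4414}{3357} = \frac{2848}{4037} + \frac{4414}{3357} = \frac{27380054}{13552209}$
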